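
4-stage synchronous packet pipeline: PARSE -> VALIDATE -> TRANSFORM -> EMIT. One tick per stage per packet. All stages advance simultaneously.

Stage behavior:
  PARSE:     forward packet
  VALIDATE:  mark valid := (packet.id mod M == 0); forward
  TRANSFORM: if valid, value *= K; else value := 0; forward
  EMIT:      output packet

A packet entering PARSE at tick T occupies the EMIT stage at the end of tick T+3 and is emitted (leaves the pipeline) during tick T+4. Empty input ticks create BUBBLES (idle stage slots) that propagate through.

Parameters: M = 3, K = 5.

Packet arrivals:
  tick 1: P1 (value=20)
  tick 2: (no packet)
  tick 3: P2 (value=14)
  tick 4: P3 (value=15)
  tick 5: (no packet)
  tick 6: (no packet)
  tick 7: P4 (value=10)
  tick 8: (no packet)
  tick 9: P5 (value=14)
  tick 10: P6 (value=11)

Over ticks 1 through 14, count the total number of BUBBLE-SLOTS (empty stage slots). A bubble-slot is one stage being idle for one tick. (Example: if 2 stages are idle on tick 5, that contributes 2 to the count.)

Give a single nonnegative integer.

Answer: 32

Derivation:
Tick 1: [PARSE:P1(v=20,ok=F), VALIDATE:-, TRANSFORM:-, EMIT:-] out:-; bubbles=3
Tick 2: [PARSE:-, VALIDATE:P1(v=20,ok=F), TRANSFORM:-, EMIT:-] out:-; bubbles=3
Tick 3: [PARSE:P2(v=14,ok=F), VALIDATE:-, TRANSFORM:P1(v=0,ok=F), EMIT:-] out:-; bubbles=2
Tick 4: [PARSE:P3(v=15,ok=F), VALIDATE:P2(v=14,ok=F), TRANSFORM:-, EMIT:P1(v=0,ok=F)] out:-; bubbles=1
Tick 5: [PARSE:-, VALIDATE:P3(v=15,ok=T), TRANSFORM:P2(v=0,ok=F), EMIT:-] out:P1(v=0); bubbles=2
Tick 6: [PARSE:-, VALIDATE:-, TRANSFORM:P3(v=75,ok=T), EMIT:P2(v=0,ok=F)] out:-; bubbles=2
Tick 7: [PARSE:P4(v=10,ok=F), VALIDATE:-, TRANSFORM:-, EMIT:P3(v=75,ok=T)] out:P2(v=0); bubbles=2
Tick 8: [PARSE:-, VALIDATE:P4(v=10,ok=F), TRANSFORM:-, EMIT:-] out:P3(v=75); bubbles=3
Tick 9: [PARSE:P5(v=14,ok=F), VALIDATE:-, TRANSFORM:P4(v=0,ok=F), EMIT:-] out:-; bubbles=2
Tick 10: [PARSE:P6(v=11,ok=F), VALIDATE:P5(v=14,ok=F), TRANSFORM:-, EMIT:P4(v=0,ok=F)] out:-; bubbles=1
Tick 11: [PARSE:-, VALIDATE:P6(v=11,ok=T), TRANSFORM:P5(v=0,ok=F), EMIT:-] out:P4(v=0); bubbles=2
Tick 12: [PARSE:-, VALIDATE:-, TRANSFORM:P6(v=55,ok=T), EMIT:P5(v=0,ok=F)] out:-; bubbles=2
Tick 13: [PARSE:-, VALIDATE:-, TRANSFORM:-, EMIT:P6(v=55,ok=T)] out:P5(v=0); bubbles=3
Tick 14: [PARSE:-, VALIDATE:-, TRANSFORM:-, EMIT:-] out:P6(v=55); bubbles=4
Total bubble-slots: 32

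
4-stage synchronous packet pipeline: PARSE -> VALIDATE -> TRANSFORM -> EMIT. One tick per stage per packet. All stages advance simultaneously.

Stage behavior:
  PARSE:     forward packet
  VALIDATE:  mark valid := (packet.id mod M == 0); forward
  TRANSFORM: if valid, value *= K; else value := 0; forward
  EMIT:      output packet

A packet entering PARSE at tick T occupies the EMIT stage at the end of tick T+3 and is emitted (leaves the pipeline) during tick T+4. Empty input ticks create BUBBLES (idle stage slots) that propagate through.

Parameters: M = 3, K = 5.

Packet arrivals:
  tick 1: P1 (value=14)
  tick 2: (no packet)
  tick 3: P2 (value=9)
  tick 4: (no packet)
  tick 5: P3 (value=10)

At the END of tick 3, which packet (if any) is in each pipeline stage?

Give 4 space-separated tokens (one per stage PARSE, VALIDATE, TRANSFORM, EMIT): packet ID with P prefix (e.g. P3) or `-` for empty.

Answer: P2 - P1 -

Derivation:
Tick 1: [PARSE:P1(v=14,ok=F), VALIDATE:-, TRANSFORM:-, EMIT:-] out:-; in:P1
Tick 2: [PARSE:-, VALIDATE:P1(v=14,ok=F), TRANSFORM:-, EMIT:-] out:-; in:-
Tick 3: [PARSE:P2(v=9,ok=F), VALIDATE:-, TRANSFORM:P1(v=0,ok=F), EMIT:-] out:-; in:P2
At end of tick 3: ['P2', '-', 'P1', '-']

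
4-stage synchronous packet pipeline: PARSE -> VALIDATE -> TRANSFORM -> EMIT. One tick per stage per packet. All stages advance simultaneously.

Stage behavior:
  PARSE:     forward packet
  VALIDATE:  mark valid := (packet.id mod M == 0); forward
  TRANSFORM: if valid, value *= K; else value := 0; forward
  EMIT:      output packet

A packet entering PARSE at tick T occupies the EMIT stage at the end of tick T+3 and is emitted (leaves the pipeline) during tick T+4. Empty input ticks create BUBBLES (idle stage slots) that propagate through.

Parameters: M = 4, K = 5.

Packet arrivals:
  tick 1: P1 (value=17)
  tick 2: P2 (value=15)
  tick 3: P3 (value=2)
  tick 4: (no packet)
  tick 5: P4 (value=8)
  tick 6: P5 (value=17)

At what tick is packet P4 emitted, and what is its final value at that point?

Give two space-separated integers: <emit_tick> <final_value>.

Answer: 9 40

Derivation:
Tick 1: [PARSE:P1(v=17,ok=F), VALIDATE:-, TRANSFORM:-, EMIT:-] out:-; in:P1
Tick 2: [PARSE:P2(v=15,ok=F), VALIDATE:P1(v=17,ok=F), TRANSFORM:-, EMIT:-] out:-; in:P2
Tick 3: [PARSE:P3(v=2,ok=F), VALIDATE:P2(v=15,ok=F), TRANSFORM:P1(v=0,ok=F), EMIT:-] out:-; in:P3
Tick 4: [PARSE:-, VALIDATE:P3(v=2,ok=F), TRANSFORM:P2(v=0,ok=F), EMIT:P1(v=0,ok=F)] out:-; in:-
Tick 5: [PARSE:P4(v=8,ok=F), VALIDATE:-, TRANSFORM:P3(v=0,ok=F), EMIT:P2(v=0,ok=F)] out:P1(v=0); in:P4
Tick 6: [PARSE:P5(v=17,ok=F), VALIDATE:P4(v=8,ok=T), TRANSFORM:-, EMIT:P3(v=0,ok=F)] out:P2(v=0); in:P5
Tick 7: [PARSE:-, VALIDATE:P5(v=17,ok=F), TRANSFORM:P4(v=40,ok=T), EMIT:-] out:P3(v=0); in:-
Tick 8: [PARSE:-, VALIDATE:-, TRANSFORM:P5(v=0,ok=F), EMIT:P4(v=40,ok=T)] out:-; in:-
Tick 9: [PARSE:-, VALIDATE:-, TRANSFORM:-, EMIT:P5(v=0,ok=F)] out:P4(v=40); in:-
Tick 10: [PARSE:-, VALIDATE:-, TRANSFORM:-, EMIT:-] out:P5(v=0); in:-
P4: arrives tick 5, valid=True (id=4, id%4=0), emit tick 9, final value 40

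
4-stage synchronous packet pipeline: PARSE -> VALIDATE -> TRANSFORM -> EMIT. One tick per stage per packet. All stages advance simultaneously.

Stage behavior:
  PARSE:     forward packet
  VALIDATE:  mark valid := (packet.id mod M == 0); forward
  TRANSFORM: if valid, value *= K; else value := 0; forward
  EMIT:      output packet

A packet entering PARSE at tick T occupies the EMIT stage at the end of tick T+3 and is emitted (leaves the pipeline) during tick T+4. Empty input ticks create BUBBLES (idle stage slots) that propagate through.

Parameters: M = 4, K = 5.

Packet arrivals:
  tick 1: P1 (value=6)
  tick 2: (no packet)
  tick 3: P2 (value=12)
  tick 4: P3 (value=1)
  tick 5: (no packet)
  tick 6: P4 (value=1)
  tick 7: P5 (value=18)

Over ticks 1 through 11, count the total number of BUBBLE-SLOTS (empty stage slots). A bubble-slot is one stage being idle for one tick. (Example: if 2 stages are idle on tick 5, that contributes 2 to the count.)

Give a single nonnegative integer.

Answer: 24

Derivation:
Tick 1: [PARSE:P1(v=6,ok=F), VALIDATE:-, TRANSFORM:-, EMIT:-] out:-; bubbles=3
Tick 2: [PARSE:-, VALIDATE:P1(v=6,ok=F), TRANSFORM:-, EMIT:-] out:-; bubbles=3
Tick 3: [PARSE:P2(v=12,ok=F), VALIDATE:-, TRANSFORM:P1(v=0,ok=F), EMIT:-] out:-; bubbles=2
Tick 4: [PARSE:P3(v=1,ok=F), VALIDATE:P2(v=12,ok=F), TRANSFORM:-, EMIT:P1(v=0,ok=F)] out:-; bubbles=1
Tick 5: [PARSE:-, VALIDATE:P3(v=1,ok=F), TRANSFORM:P2(v=0,ok=F), EMIT:-] out:P1(v=0); bubbles=2
Tick 6: [PARSE:P4(v=1,ok=F), VALIDATE:-, TRANSFORM:P3(v=0,ok=F), EMIT:P2(v=0,ok=F)] out:-; bubbles=1
Tick 7: [PARSE:P5(v=18,ok=F), VALIDATE:P4(v=1,ok=T), TRANSFORM:-, EMIT:P3(v=0,ok=F)] out:P2(v=0); bubbles=1
Tick 8: [PARSE:-, VALIDATE:P5(v=18,ok=F), TRANSFORM:P4(v=5,ok=T), EMIT:-] out:P3(v=0); bubbles=2
Tick 9: [PARSE:-, VALIDATE:-, TRANSFORM:P5(v=0,ok=F), EMIT:P4(v=5,ok=T)] out:-; bubbles=2
Tick 10: [PARSE:-, VALIDATE:-, TRANSFORM:-, EMIT:P5(v=0,ok=F)] out:P4(v=5); bubbles=3
Tick 11: [PARSE:-, VALIDATE:-, TRANSFORM:-, EMIT:-] out:P5(v=0); bubbles=4
Total bubble-slots: 24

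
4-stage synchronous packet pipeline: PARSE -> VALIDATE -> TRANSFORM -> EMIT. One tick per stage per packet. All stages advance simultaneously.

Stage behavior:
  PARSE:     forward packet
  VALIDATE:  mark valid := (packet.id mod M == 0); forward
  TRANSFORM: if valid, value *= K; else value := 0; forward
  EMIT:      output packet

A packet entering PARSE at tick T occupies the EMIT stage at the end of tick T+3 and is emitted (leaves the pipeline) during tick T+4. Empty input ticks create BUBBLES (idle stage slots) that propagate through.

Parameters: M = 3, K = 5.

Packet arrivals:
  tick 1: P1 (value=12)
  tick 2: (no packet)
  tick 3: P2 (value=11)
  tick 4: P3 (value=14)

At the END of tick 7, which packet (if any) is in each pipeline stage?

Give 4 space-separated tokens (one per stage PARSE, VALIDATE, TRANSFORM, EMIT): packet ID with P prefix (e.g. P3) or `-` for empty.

Tick 1: [PARSE:P1(v=12,ok=F), VALIDATE:-, TRANSFORM:-, EMIT:-] out:-; in:P1
Tick 2: [PARSE:-, VALIDATE:P1(v=12,ok=F), TRANSFORM:-, EMIT:-] out:-; in:-
Tick 3: [PARSE:P2(v=11,ok=F), VALIDATE:-, TRANSFORM:P1(v=0,ok=F), EMIT:-] out:-; in:P2
Tick 4: [PARSE:P3(v=14,ok=F), VALIDATE:P2(v=11,ok=F), TRANSFORM:-, EMIT:P1(v=0,ok=F)] out:-; in:P3
Tick 5: [PARSE:-, VALIDATE:P3(v=14,ok=T), TRANSFORM:P2(v=0,ok=F), EMIT:-] out:P1(v=0); in:-
Tick 6: [PARSE:-, VALIDATE:-, TRANSFORM:P3(v=70,ok=T), EMIT:P2(v=0,ok=F)] out:-; in:-
Tick 7: [PARSE:-, VALIDATE:-, TRANSFORM:-, EMIT:P3(v=70,ok=T)] out:P2(v=0); in:-
At end of tick 7: ['-', '-', '-', 'P3']

Answer: - - - P3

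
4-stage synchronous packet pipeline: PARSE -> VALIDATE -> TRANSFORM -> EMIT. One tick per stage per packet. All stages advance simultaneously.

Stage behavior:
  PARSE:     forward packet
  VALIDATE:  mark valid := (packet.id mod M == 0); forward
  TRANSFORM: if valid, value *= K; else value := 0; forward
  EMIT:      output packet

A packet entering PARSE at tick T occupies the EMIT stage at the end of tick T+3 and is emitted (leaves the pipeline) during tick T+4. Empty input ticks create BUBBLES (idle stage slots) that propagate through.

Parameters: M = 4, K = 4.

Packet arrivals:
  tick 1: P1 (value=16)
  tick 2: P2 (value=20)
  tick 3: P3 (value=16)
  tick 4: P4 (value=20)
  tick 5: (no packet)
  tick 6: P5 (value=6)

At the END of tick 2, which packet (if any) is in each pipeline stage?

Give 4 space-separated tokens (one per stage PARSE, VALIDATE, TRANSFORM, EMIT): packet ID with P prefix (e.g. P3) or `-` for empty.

Tick 1: [PARSE:P1(v=16,ok=F), VALIDATE:-, TRANSFORM:-, EMIT:-] out:-; in:P1
Tick 2: [PARSE:P2(v=20,ok=F), VALIDATE:P1(v=16,ok=F), TRANSFORM:-, EMIT:-] out:-; in:P2
At end of tick 2: ['P2', 'P1', '-', '-']

Answer: P2 P1 - -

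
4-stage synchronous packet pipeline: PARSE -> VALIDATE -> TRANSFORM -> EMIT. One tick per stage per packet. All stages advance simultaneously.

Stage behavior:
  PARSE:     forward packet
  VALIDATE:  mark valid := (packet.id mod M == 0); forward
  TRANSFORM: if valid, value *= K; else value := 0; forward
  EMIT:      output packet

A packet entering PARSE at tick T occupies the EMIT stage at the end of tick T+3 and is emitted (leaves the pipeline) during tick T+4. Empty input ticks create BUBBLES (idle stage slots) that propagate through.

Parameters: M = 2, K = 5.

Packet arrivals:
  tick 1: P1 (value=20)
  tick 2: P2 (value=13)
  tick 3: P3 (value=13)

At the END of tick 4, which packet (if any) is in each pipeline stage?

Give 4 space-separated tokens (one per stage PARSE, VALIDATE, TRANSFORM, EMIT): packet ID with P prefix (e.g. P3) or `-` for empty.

Tick 1: [PARSE:P1(v=20,ok=F), VALIDATE:-, TRANSFORM:-, EMIT:-] out:-; in:P1
Tick 2: [PARSE:P2(v=13,ok=F), VALIDATE:P1(v=20,ok=F), TRANSFORM:-, EMIT:-] out:-; in:P2
Tick 3: [PARSE:P3(v=13,ok=F), VALIDATE:P2(v=13,ok=T), TRANSFORM:P1(v=0,ok=F), EMIT:-] out:-; in:P3
Tick 4: [PARSE:-, VALIDATE:P3(v=13,ok=F), TRANSFORM:P2(v=65,ok=T), EMIT:P1(v=0,ok=F)] out:-; in:-
At end of tick 4: ['-', 'P3', 'P2', 'P1']

Answer: - P3 P2 P1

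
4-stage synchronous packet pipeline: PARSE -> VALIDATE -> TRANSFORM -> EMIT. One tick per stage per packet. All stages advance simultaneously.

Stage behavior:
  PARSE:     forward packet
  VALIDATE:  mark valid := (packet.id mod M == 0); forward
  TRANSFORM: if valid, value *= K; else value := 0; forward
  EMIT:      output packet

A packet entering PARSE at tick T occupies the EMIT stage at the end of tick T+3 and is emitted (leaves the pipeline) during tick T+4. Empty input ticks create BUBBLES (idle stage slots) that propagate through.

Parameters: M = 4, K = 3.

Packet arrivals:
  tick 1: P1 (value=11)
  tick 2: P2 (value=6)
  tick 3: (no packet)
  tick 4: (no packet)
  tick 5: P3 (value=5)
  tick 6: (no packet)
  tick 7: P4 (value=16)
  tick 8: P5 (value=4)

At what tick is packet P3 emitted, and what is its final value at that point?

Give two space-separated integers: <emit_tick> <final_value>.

Tick 1: [PARSE:P1(v=11,ok=F), VALIDATE:-, TRANSFORM:-, EMIT:-] out:-; in:P1
Tick 2: [PARSE:P2(v=6,ok=F), VALIDATE:P1(v=11,ok=F), TRANSFORM:-, EMIT:-] out:-; in:P2
Tick 3: [PARSE:-, VALIDATE:P2(v=6,ok=F), TRANSFORM:P1(v=0,ok=F), EMIT:-] out:-; in:-
Tick 4: [PARSE:-, VALIDATE:-, TRANSFORM:P2(v=0,ok=F), EMIT:P1(v=0,ok=F)] out:-; in:-
Tick 5: [PARSE:P3(v=5,ok=F), VALIDATE:-, TRANSFORM:-, EMIT:P2(v=0,ok=F)] out:P1(v=0); in:P3
Tick 6: [PARSE:-, VALIDATE:P3(v=5,ok=F), TRANSFORM:-, EMIT:-] out:P2(v=0); in:-
Tick 7: [PARSE:P4(v=16,ok=F), VALIDATE:-, TRANSFORM:P3(v=0,ok=F), EMIT:-] out:-; in:P4
Tick 8: [PARSE:P5(v=4,ok=F), VALIDATE:P4(v=16,ok=T), TRANSFORM:-, EMIT:P3(v=0,ok=F)] out:-; in:P5
Tick 9: [PARSE:-, VALIDATE:P5(v=4,ok=F), TRANSFORM:P4(v=48,ok=T), EMIT:-] out:P3(v=0); in:-
Tick 10: [PARSE:-, VALIDATE:-, TRANSFORM:P5(v=0,ok=F), EMIT:P4(v=48,ok=T)] out:-; in:-
Tick 11: [PARSE:-, VALIDATE:-, TRANSFORM:-, EMIT:P5(v=0,ok=F)] out:P4(v=48); in:-
Tick 12: [PARSE:-, VALIDATE:-, TRANSFORM:-, EMIT:-] out:P5(v=0); in:-
P3: arrives tick 5, valid=False (id=3, id%4=3), emit tick 9, final value 0

Answer: 9 0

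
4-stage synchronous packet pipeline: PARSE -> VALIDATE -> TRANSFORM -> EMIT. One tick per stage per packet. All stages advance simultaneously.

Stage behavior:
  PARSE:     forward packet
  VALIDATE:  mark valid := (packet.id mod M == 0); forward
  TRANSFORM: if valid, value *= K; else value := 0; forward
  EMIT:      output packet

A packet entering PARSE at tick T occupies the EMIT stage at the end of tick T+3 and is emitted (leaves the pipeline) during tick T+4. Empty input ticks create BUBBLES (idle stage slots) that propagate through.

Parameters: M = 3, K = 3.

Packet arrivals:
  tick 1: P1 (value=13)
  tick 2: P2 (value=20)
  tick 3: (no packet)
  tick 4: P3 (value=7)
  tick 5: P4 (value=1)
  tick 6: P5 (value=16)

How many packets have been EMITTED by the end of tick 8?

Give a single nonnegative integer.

Answer: 3

Derivation:
Tick 1: [PARSE:P1(v=13,ok=F), VALIDATE:-, TRANSFORM:-, EMIT:-] out:-; in:P1
Tick 2: [PARSE:P2(v=20,ok=F), VALIDATE:P1(v=13,ok=F), TRANSFORM:-, EMIT:-] out:-; in:P2
Tick 3: [PARSE:-, VALIDATE:P2(v=20,ok=F), TRANSFORM:P1(v=0,ok=F), EMIT:-] out:-; in:-
Tick 4: [PARSE:P3(v=7,ok=F), VALIDATE:-, TRANSFORM:P2(v=0,ok=F), EMIT:P1(v=0,ok=F)] out:-; in:P3
Tick 5: [PARSE:P4(v=1,ok=F), VALIDATE:P3(v=7,ok=T), TRANSFORM:-, EMIT:P2(v=0,ok=F)] out:P1(v=0); in:P4
Tick 6: [PARSE:P5(v=16,ok=F), VALIDATE:P4(v=1,ok=F), TRANSFORM:P3(v=21,ok=T), EMIT:-] out:P2(v=0); in:P5
Tick 7: [PARSE:-, VALIDATE:P5(v=16,ok=F), TRANSFORM:P4(v=0,ok=F), EMIT:P3(v=21,ok=T)] out:-; in:-
Tick 8: [PARSE:-, VALIDATE:-, TRANSFORM:P5(v=0,ok=F), EMIT:P4(v=0,ok=F)] out:P3(v=21); in:-
Emitted by tick 8: ['P1', 'P2', 'P3']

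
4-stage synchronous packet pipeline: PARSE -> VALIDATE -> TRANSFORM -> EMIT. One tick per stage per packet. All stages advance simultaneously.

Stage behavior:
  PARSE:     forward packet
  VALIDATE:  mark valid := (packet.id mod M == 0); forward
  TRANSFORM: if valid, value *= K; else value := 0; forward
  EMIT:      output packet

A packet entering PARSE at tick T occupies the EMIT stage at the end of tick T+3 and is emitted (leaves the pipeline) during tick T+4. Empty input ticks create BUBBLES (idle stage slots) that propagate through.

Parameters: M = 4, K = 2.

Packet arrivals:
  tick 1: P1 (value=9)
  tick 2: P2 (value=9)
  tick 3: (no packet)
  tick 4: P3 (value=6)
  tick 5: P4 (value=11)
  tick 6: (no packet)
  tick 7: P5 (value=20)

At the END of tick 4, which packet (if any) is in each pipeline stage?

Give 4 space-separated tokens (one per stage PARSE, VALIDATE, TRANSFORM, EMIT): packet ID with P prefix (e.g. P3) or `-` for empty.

Answer: P3 - P2 P1

Derivation:
Tick 1: [PARSE:P1(v=9,ok=F), VALIDATE:-, TRANSFORM:-, EMIT:-] out:-; in:P1
Tick 2: [PARSE:P2(v=9,ok=F), VALIDATE:P1(v=9,ok=F), TRANSFORM:-, EMIT:-] out:-; in:P2
Tick 3: [PARSE:-, VALIDATE:P2(v=9,ok=F), TRANSFORM:P1(v=0,ok=F), EMIT:-] out:-; in:-
Tick 4: [PARSE:P3(v=6,ok=F), VALIDATE:-, TRANSFORM:P2(v=0,ok=F), EMIT:P1(v=0,ok=F)] out:-; in:P3
At end of tick 4: ['P3', '-', 'P2', 'P1']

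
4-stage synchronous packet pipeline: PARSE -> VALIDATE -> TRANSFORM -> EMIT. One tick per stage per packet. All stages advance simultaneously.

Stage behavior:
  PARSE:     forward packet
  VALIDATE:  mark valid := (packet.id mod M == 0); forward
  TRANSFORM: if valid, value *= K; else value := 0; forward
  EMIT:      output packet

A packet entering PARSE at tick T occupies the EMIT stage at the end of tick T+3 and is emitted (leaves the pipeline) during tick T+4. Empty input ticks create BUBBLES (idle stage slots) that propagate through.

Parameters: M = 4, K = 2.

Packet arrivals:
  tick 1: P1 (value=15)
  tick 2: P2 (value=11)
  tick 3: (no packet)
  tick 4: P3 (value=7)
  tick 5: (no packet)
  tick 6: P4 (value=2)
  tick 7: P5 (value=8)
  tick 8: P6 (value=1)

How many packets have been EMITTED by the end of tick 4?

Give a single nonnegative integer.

Tick 1: [PARSE:P1(v=15,ok=F), VALIDATE:-, TRANSFORM:-, EMIT:-] out:-; in:P1
Tick 2: [PARSE:P2(v=11,ok=F), VALIDATE:P1(v=15,ok=F), TRANSFORM:-, EMIT:-] out:-; in:P2
Tick 3: [PARSE:-, VALIDATE:P2(v=11,ok=F), TRANSFORM:P1(v=0,ok=F), EMIT:-] out:-; in:-
Tick 4: [PARSE:P3(v=7,ok=F), VALIDATE:-, TRANSFORM:P2(v=0,ok=F), EMIT:P1(v=0,ok=F)] out:-; in:P3
Emitted by tick 4: []

Answer: 0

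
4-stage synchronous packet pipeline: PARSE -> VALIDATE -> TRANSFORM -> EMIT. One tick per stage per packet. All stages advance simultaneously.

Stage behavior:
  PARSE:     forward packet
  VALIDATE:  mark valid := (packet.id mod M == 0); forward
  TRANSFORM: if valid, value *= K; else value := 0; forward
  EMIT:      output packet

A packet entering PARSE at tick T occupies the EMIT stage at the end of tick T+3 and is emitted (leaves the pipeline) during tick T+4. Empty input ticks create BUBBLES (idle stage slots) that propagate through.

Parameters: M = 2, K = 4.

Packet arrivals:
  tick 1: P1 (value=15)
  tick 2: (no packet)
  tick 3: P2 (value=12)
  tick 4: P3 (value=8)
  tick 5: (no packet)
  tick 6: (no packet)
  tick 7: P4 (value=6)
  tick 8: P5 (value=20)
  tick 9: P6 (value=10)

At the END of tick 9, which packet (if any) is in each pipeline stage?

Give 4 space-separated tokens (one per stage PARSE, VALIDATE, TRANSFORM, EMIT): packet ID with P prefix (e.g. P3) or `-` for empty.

Answer: P6 P5 P4 -

Derivation:
Tick 1: [PARSE:P1(v=15,ok=F), VALIDATE:-, TRANSFORM:-, EMIT:-] out:-; in:P1
Tick 2: [PARSE:-, VALIDATE:P1(v=15,ok=F), TRANSFORM:-, EMIT:-] out:-; in:-
Tick 3: [PARSE:P2(v=12,ok=F), VALIDATE:-, TRANSFORM:P1(v=0,ok=F), EMIT:-] out:-; in:P2
Tick 4: [PARSE:P3(v=8,ok=F), VALIDATE:P2(v=12,ok=T), TRANSFORM:-, EMIT:P1(v=0,ok=F)] out:-; in:P3
Tick 5: [PARSE:-, VALIDATE:P3(v=8,ok=F), TRANSFORM:P2(v=48,ok=T), EMIT:-] out:P1(v=0); in:-
Tick 6: [PARSE:-, VALIDATE:-, TRANSFORM:P3(v=0,ok=F), EMIT:P2(v=48,ok=T)] out:-; in:-
Tick 7: [PARSE:P4(v=6,ok=F), VALIDATE:-, TRANSFORM:-, EMIT:P3(v=0,ok=F)] out:P2(v=48); in:P4
Tick 8: [PARSE:P5(v=20,ok=F), VALIDATE:P4(v=6,ok=T), TRANSFORM:-, EMIT:-] out:P3(v=0); in:P5
Tick 9: [PARSE:P6(v=10,ok=F), VALIDATE:P5(v=20,ok=F), TRANSFORM:P4(v=24,ok=T), EMIT:-] out:-; in:P6
At end of tick 9: ['P6', 'P5', 'P4', '-']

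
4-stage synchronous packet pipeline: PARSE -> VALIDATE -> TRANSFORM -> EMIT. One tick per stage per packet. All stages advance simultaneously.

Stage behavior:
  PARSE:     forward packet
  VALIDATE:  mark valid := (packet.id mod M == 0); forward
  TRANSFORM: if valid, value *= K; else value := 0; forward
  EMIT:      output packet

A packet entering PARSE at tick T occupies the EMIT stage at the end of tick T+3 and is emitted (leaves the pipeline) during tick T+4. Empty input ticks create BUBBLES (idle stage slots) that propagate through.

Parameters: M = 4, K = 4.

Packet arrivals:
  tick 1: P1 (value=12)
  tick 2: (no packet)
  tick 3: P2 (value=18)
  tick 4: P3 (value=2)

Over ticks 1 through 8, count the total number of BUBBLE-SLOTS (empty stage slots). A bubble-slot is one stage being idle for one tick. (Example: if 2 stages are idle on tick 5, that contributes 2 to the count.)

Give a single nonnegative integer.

Answer: 20

Derivation:
Tick 1: [PARSE:P1(v=12,ok=F), VALIDATE:-, TRANSFORM:-, EMIT:-] out:-; bubbles=3
Tick 2: [PARSE:-, VALIDATE:P1(v=12,ok=F), TRANSFORM:-, EMIT:-] out:-; bubbles=3
Tick 3: [PARSE:P2(v=18,ok=F), VALIDATE:-, TRANSFORM:P1(v=0,ok=F), EMIT:-] out:-; bubbles=2
Tick 4: [PARSE:P3(v=2,ok=F), VALIDATE:P2(v=18,ok=F), TRANSFORM:-, EMIT:P1(v=0,ok=F)] out:-; bubbles=1
Tick 5: [PARSE:-, VALIDATE:P3(v=2,ok=F), TRANSFORM:P2(v=0,ok=F), EMIT:-] out:P1(v=0); bubbles=2
Tick 6: [PARSE:-, VALIDATE:-, TRANSFORM:P3(v=0,ok=F), EMIT:P2(v=0,ok=F)] out:-; bubbles=2
Tick 7: [PARSE:-, VALIDATE:-, TRANSFORM:-, EMIT:P3(v=0,ok=F)] out:P2(v=0); bubbles=3
Tick 8: [PARSE:-, VALIDATE:-, TRANSFORM:-, EMIT:-] out:P3(v=0); bubbles=4
Total bubble-slots: 20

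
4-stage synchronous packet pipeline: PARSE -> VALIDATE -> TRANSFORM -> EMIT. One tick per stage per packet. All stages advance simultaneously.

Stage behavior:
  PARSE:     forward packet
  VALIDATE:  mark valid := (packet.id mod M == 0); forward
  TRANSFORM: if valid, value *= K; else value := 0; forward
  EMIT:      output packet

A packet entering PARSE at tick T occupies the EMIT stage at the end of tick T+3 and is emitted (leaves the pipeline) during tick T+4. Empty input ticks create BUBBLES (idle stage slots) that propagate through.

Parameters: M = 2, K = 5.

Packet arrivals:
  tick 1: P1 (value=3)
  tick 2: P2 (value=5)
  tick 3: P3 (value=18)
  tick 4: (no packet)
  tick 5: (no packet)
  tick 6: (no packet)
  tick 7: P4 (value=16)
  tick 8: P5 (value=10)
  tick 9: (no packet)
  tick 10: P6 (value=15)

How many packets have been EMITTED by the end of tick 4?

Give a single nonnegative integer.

Tick 1: [PARSE:P1(v=3,ok=F), VALIDATE:-, TRANSFORM:-, EMIT:-] out:-; in:P1
Tick 2: [PARSE:P2(v=5,ok=F), VALIDATE:P1(v=3,ok=F), TRANSFORM:-, EMIT:-] out:-; in:P2
Tick 3: [PARSE:P3(v=18,ok=F), VALIDATE:P2(v=5,ok=T), TRANSFORM:P1(v=0,ok=F), EMIT:-] out:-; in:P3
Tick 4: [PARSE:-, VALIDATE:P3(v=18,ok=F), TRANSFORM:P2(v=25,ok=T), EMIT:P1(v=0,ok=F)] out:-; in:-
Emitted by tick 4: []

Answer: 0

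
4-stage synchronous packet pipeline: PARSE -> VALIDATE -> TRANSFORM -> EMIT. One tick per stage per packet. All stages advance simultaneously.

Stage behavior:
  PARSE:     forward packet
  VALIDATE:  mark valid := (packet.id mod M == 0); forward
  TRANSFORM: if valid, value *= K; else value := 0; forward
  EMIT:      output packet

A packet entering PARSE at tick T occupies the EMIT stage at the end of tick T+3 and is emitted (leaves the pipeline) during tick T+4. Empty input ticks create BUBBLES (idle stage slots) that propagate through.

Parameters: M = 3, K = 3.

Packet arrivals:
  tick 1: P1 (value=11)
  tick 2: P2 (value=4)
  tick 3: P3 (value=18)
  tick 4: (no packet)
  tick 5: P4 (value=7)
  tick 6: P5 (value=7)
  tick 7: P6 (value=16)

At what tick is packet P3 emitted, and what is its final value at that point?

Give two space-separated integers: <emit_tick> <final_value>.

Answer: 7 54

Derivation:
Tick 1: [PARSE:P1(v=11,ok=F), VALIDATE:-, TRANSFORM:-, EMIT:-] out:-; in:P1
Tick 2: [PARSE:P2(v=4,ok=F), VALIDATE:P1(v=11,ok=F), TRANSFORM:-, EMIT:-] out:-; in:P2
Tick 3: [PARSE:P3(v=18,ok=F), VALIDATE:P2(v=4,ok=F), TRANSFORM:P1(v=0,ok=F), EMIT:-] out:-; in:P3
Tick 4: [PARSE:-, VALIDATE:P3(v=18,ok=T), TRANSFORM:P2(v=0,ok=F), EMIT:P1(v=0,ok=F)] out:-; in:-
Tick 5: [PARSE:P4(v=7,ok=F), VALIDATE:-, TRANSFORM:P3(v=54,ok=T), EMIT:P2(v=0,ok=F)] out:P1(v=0); in:P4
Tick 6: [PARSE:P5(v=7,ok=F), VALIDATE:P4(v=7,ok=F), TRANSFORM:-, EMIT:P3(v=54,ok=T)] out:P2(v=0); in:P5
Tick 7: [PARSE:P6(v=16,ok=F), VALIDATE:P5(v=7,ok=F), TRANSFORM:P4(v=0,ok=F), EMIT:-] out:P3(v=54); in:P6
Tick 8: [PARSE:-, VALIDATE:P6(v=16,ok=T), TRANSFORM:P5(v=0,ok=F), EMIT:P4(v=0,ok=F)] out:-; in:-
Tick 9: [PARSE:-, VALIDATE:-, TRANSFORM:P6(v=48,ok=T), EMIT:P5(v=0,ok=F)] out:P4(v=0); in:-
Tick 10: [PARSE:-, VALIDATE:-, TRANSFORM:-, EMIT:P6(v=48,ok=T)] out:P5(v=0); in:-
Tick 11: [PARSE:-, VALIDATE:-, TRANSFORM:-, EMIT:-] out:P6(v=48); in:-
P3: arrives tick 3, valid=True (id=3, id%3=0), emit tick 7, final value 54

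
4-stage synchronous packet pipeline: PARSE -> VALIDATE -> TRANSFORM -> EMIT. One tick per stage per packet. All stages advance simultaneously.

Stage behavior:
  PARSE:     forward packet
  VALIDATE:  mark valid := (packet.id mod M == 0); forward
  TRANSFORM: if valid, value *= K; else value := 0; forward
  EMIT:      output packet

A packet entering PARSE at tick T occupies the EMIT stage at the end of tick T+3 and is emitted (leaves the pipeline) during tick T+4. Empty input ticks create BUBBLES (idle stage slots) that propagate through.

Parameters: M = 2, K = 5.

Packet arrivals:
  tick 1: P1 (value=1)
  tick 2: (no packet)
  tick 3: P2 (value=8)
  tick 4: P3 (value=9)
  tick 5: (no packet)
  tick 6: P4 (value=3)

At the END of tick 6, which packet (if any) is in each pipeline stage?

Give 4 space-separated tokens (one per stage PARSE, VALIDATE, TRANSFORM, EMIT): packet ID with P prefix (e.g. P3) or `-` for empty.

Tick 1: [PARSE:P1(v=1,ok=F), VALIDATE:-, TRANSFORM:-, EMIT:-] out:-; in:P1
Tick 2: [PARSE:-, VALIDATE:P1(v=1,ok=F), TRANSFORM:-, EMIT:-] out:-; in:-
Tick 3: [PARSE:P2(v=8,ok=F), VALIDATE:-, TRANSFORM:P1(v=0,ok=F), EMIT:-] out:-; in:P2
Tick 4: [PARSE:P3(v=9,ok=F), VALIDATE:P2(v=8,ok=T), TRANSFORM:-, EMIT:P1(v=0,ok=F)] out:-; in:P3
Tick 5: [PARSE:-, VALIDATE:P3(v=9,ok=F), TRANSFORM:P2(v=40,ok=T), EMIT:-] out:P1(v=0); in:-
Tick 6: [PARSE:P4(v=3,ok=F), VALIDATE:-, TRANSFORM:P3(v=0,ok=F), EMIT:P2(v=40,ok=T)] out:-; in:P4
At end of tick 6: ['P4', '-', 'P3', 'P2']

Answer: P4 - P3 P2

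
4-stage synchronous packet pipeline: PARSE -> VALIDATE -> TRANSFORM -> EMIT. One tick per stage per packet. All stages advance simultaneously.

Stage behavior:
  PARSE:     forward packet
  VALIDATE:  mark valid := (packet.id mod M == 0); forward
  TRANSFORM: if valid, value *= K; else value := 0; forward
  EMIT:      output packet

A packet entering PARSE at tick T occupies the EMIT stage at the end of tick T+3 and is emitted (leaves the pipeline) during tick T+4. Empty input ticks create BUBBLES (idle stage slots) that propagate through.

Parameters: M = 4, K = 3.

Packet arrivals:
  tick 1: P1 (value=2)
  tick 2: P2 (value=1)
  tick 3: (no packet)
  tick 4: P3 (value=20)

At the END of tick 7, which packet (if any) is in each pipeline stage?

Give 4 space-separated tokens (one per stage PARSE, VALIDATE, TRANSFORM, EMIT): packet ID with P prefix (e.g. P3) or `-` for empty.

Answer: - - - P3

Derivation:
Tick 1: [PARSE:P1(v=2,ok=F), VALIDATE:-, TRANSFORM:-, EMIT:-] out:-; in:P1
Tick 2: [PARSE:P2(v=1,ok=F), VALIDATE:P1(v=2,ok=F), TRANSFORM:-, EMIT:-] out:-; in:P2
Tick 3: [PARSE:-, VALIDATE:P2(v=1,ok=F), TRANSFORM:P1(v=0,ok=F), EMIT:-] out:-; in:-
Tick 4: [PARSE:P3(v=20,ok=F), VALIDATE:-, TRANSFORM:P2(v=0,ok=F), EMIT:P1(v=0,ok=F)] out:-; in:P3
Tick 5: [PARSE:-, VALIDATE:P3(v=20,ok=F), TRANSFORM:-, EMIT:P2(v=0,ok=F)] out:P1(v=0); in:-
Tick 6: [PARSE:-, VALIDATE:-, TRANSFORM:P3(v=0,ok=F), EMIT:-] out:P2(v=0); in:-
Tick 7: [PARSE:-, VALIDATE:-, TRANSFORM:-, EMIT:P3(v=0,ok=F)] out:-; in:-
At end of tick 7: ['-', '-', '-', 'P3']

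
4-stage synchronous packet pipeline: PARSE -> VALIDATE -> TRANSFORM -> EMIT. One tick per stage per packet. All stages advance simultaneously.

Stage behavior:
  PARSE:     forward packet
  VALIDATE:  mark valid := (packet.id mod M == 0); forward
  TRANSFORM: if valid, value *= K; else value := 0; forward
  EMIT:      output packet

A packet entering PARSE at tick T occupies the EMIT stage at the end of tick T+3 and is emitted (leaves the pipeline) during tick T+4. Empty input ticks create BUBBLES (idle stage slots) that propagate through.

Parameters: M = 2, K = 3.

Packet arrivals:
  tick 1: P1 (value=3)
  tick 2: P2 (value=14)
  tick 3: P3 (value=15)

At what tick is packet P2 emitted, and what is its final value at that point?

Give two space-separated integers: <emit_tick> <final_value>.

Tick 1: [PARSE:P1(v=3,ok=F), VALIDATE:-, TRANSFORM:-, EMIT:-] out:-; in:P1
Tick 2: [PARSE:P2(v=14,ok=F), VALIDATE:P1(v=3,ok=F), TRANSFORM:-, EMIT:-] out:-; in:P2
Tick 3: [PARSE:P3(v=15,ok=F), VALIDATE:P2(v=14,ok=T), TRANSFORM:P1(v=0,ok=F), EMIT:-] out:-; in:P3
Tick 4: [PARSE:-, VALIDATE:P3(v=15,ok=F), TRANSFORM:P2(v=42,ok=T), EMIT:P1(v=0,ok=F)] out:-; in:-
Tick 5: [PARSE:-, VALIDATE:-, TRANSFORM:P3(v=0,ok=F), EMIT:P2(v=42,ok=T)] out:P1(v=0); in:-
Tick 6: [PARSE:-, VALIDATE:-, TRANSFORM:-, EMIT:P3(v=0,ok=F)] out:P2(v=42); in:-
Tick 7: [PARSE:-, VALIDATE:-, TRANSFORM:-, EMIT:-] out:P3(v=0); in:-
P2: arrives tick 2, valid=True (id=2, id%2=0), emit tick 6, final value 42

Answer: 6 42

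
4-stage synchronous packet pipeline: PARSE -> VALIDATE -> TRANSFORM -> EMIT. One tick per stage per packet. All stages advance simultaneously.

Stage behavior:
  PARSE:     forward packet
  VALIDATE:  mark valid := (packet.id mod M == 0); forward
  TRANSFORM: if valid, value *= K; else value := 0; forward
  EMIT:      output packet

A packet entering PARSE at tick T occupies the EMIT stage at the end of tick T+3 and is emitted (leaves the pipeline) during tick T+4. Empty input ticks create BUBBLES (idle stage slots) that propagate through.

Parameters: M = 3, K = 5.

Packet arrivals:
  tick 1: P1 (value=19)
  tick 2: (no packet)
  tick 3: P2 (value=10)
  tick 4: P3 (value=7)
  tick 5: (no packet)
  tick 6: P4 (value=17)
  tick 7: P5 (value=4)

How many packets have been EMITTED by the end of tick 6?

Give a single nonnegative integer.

Answer: 1

Derivation:
Tick 1: [PARSE:P1(v=19,ok=F), VALIDATE:-, TRANSFORM:-, EMIT:-] out:-; in:P1
Tick 2: [PARSE:-, VALIDATE:P1(v=19,ok=F), TRANSFORM:-, EMIT:-] out:-; in:-
Tick 3: [PARSE:P2(v=10,ok=F), VALIDATE:-, TRANSFORM:P1(v=0,ok=F), EMIT:-] out:-; in:P2
Tick 4: [PARSE:P3(v=7,ok=F), VALIDATE:P2(v=10,ok=F), TRANSFORM:-, EMIT:P1(v=0,ok=F)] out:-; in:P3
Tick 5: [PARSE:-, VALIDATE:P3(v=7,ok=T), TRANSFORM:P2(v=0,ok=F), EMIT:-] out:P1(v=0); in:-
Tick 6: [PARSE:P4(v=17,ok=F), VALIDATE:-, TRANSFORM:P3(v=35,ok=T), EMIT:P2(v=0,ok=F)] out:-; in:P4
Emitted by tick 6: ['P1']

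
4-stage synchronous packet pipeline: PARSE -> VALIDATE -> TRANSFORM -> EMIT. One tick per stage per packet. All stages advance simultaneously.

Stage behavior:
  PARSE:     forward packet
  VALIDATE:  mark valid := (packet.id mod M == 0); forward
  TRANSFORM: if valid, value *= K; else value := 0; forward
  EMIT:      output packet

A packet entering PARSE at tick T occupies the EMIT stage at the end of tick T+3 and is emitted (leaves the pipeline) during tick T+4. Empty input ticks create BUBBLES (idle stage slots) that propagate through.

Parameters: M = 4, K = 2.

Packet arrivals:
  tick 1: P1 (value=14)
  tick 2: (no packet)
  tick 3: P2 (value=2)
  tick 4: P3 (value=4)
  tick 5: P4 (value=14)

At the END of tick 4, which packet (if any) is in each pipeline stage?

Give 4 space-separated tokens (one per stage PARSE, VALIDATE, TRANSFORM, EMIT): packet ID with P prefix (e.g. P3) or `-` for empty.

Answer: P3 P2 - P1

Derivation:
Tick 1: [PARSE:P1(v=14,ok=F), VALIDATE:-, TRANSFORM:-, EMIT:-] out:-; in:P1
Tick 2: [PARSE:-, VALIDATE:P1(v=14,ok=F), TRANSFORM:-, EMIT:-] out:-; in:-
Tick 3: [PARSE:P2(v=2,ok=F), VALIDATE:-, TRANSFORM:P1(v=0,ok=F), EMIT:-] out:-; in:P2
Tick 4: [PARSE:P3(v=4,ok=F), VALIDATE:P2(v=2,ok=F), TRANSFORM:-, EMIT:P1(v=0,ok=F)] out:-; in:P3
At end of tick 4: ['P3', 'P2', '-', 'P1']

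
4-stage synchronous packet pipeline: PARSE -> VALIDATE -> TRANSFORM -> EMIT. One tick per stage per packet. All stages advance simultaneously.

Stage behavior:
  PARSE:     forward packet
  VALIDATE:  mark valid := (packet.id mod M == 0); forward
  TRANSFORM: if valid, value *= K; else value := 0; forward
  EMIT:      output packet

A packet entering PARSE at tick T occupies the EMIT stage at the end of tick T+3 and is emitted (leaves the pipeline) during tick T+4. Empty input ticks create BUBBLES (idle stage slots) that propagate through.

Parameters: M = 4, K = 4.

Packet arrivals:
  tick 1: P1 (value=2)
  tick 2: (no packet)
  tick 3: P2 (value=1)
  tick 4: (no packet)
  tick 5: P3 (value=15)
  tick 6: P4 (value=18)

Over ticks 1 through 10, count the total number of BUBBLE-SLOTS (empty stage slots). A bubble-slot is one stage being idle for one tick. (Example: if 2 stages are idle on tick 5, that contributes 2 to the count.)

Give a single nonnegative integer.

Tick 1: [PARSE:P1(v=2,ok=F), VALIDATE:-, TRANSFORM:-, EMIT:-] out:-; bubbles=3
Tick 2: [PARSE:-, VALIDATE:P1(v=2,ok=F), TRANSFORM:-, EMIT:-] out:-; bubbles=3
Tick 3: [PARSE:P2(v=1,ok=F), VALIDATE:-, TRANSFORM:P1(v=0,ok=F), EMIT:-] out:-; bubbles=2
Tick 4: [PARSE:-, VALIDATE:P2(v=1,ok=F), TRANSFORM:-, EMIT:P1(v=0,ok=F)] out:-; bubbles=2
Tick 5: [PARSE:P3(v=15,ok=F), VALIDATE:-, TRANSFORM:P2(v=0,ok=F), EMIT:-] out:P1(v=0); bubbles=2
Tick 6: [PARSE:P4(v=18,ok=F), VALIDATE:P3(v=15,ok=F), TRANSFORM:-, EMIT:P2(v=0,ok=F)] out:-; bubbles=1
Tick 7: [PARSE:-, VALIDATE:P4(v=18,ok=T), TRANSFORM:P3(v=0,ok=F), EMIT:-] out:P2(v=0); bubbles=2
Tick 8: [PARSE:-, VALIDATE:-, TRANSFORM:P4(v=72,ok=T), EMIT:P3(v=0,ok=F)] out:-; bubbles=2
Tick 9: [PARSE:-, VALIDATE:-, TRANSFORM:-, EMIT:P4(v=72,ok=T)] out:P3(v=0); bubbles=3
Tick 10: [PARSE:-, VALIDATE:-, TRANSFORM:-, EMIT:-] out:P4(v=72); bubbles=4
Total bubble-slots: 24

Answer: 24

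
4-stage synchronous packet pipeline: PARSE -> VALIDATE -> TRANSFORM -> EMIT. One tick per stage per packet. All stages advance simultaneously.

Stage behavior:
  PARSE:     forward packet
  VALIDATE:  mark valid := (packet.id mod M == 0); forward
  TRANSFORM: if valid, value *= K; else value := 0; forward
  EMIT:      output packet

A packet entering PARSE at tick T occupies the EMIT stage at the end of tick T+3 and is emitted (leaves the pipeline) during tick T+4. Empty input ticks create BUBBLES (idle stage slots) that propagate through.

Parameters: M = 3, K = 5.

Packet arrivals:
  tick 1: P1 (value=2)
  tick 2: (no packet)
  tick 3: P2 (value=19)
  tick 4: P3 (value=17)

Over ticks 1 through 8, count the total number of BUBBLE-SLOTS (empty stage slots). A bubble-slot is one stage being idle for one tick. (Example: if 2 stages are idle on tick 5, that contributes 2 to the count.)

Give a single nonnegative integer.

Tick 1: [PARSE:P1(v=2,ok=F), VALIDATE:-, TRANSFORM:-, EMIT:-] out:-; bubbles=3
Tick 2: [PARSE:-, VALIDATE:P1(v=2,ok=F), TRANSFORM:-, EMIT:-] out:-; bubbles=3
Tick 3: [PARSE:P2(v=19,ok=F), VALIDATE:-, TRANSFORM:P1(v=0,ok=F), EMIT:-] out:-; bubbles=2
Tick 4: [PARSE:P3(v=17,ok=F), VALIDATE:P2(v=19,ok=F), TRANSFORM:-, EMIT:P1(v=0,ok=F)] out:-; bubbles=1
Tick 5: [PARSE:-, VALIDATE:P3(v=17,ok=T), TRANSFORM:P2(v=0,ok=F), EMIT:-] out:P1(v=0); bubbles=2
Tick 6: [PARSE:-, VALIDATE:-, TRANSFORM:P3(v=85,ok=T), EMIT:P2(v=0,ok=F)] out:-; bubbles=2
Tick 7: [PARSE:-, VALIDATE:-, TRANSFORM:-, EMIT:P3(v=85,ok=T)] out:P2(v=0); bubbles=3
Tick 8: [PARSE:-, VALIDATE:-, TRANSFORM:-, EMIT:-] out:P3(v=85); bubbles=4
Total bubble-slots: 20

Answer: 20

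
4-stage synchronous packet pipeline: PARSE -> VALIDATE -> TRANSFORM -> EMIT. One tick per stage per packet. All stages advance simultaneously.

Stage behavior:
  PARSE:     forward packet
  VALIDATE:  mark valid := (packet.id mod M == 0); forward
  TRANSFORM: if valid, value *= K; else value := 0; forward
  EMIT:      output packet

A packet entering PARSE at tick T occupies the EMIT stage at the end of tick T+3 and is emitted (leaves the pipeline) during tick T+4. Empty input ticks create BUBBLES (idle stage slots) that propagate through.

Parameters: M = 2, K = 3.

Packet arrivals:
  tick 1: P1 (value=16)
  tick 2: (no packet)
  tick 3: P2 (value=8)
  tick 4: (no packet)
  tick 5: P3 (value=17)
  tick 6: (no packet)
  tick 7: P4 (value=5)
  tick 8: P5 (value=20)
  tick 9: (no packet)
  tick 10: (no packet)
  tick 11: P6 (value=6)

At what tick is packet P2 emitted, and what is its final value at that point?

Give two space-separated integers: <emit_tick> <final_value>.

Answer: 7 24

Derivation:
Tick 1: [PARSE:P1(v=16,ok=F), VALIDATE:-, TRANSFORM:-, EMIT:-] out:-; in:P1
Tick 2: [PARSE:-, VALIDATE:P1(v=16,ok=F), TRANSFORM:-, EMIT:-] out:-; in:-
Tick 3: [PARSE:P2(v=8,ok=F), VALIDATE:-, TRANSFORM:P1(v=0,ok=F), EMIT:-] out:-; in:P2
Tick 4: [PARSE:-, VALIDATE:P2(v=8,ok=T), TRANSFORM:-, EMIT:P1(v=0,ok=F)] out:-; in:-
Tick 5: [PARSE:P3(v=17,ok=F), VALIDATE:-, TRANSFORM:P2(v=24,ok=T), EMIT:-] out:P1(v=0); in:P3
Tick 6: [PARSE:-, VALIDATE:P3(v=17,ok=F), TRANSFORM:-, EMIT:P2(v=24,ok=T)] out:-; in:-
Tick 7: [PARSE:P4(v=5,ok=F), VALIDATE:-, TRANSFORM:P3(v=0,ok=F), EMIT:-] out:P2(v=24); in:P4
Tick 8: [PARSE:P5(v=20,ok=F), VALIDATE:P4(v=5,ok=T), TRANSFORM:-, EMIT:P3(v=0,ok=F)] out:-; in:P5
Tick 9: [PARSE:-, VALIDATE:P5(v=20,ok=F), TRANSFORM:P4(v=15,ok=T), EMIT:-] out:P3(v=0); in:-
Tick 10: [PARSE:-, VALIDATE:-, TRANSFORM:P5(v=0,ok=F), EMIT:P4(v=15,ok=T)] out:-; in:-
Tick 11: [PARSE:P6(v=6,ok=F), VALIDATE:-, TRANSFORM:-, EMIT:P5(v=0,ok=F)] out:P4(v=15); in:P6
Tick 12: [PARSE:-, VALIDATE:P6(v=6,ok=T), TRANSFORM:-, EMIT:-] out:P5(v=0); in:-
Tick 13: [PARSE:-, VALIDATE:-, TRANSFORM:P6(v=18,ok=T), EMIT:-] out:-; in:-
Tick 14: [PARSE:-, VALIDATE:-, TRANSFORM:-, EMIT:P6(v=18,ok=T)] out:-; in:-
Tick 15: [PARSE:-, VALIDATE:-, TRANSFORM:-, EMIT:-] out:P6(v=18); in:-
P2: arrives tick 3, valid=True (id=2, id%2=0), emit tick 7, final value 24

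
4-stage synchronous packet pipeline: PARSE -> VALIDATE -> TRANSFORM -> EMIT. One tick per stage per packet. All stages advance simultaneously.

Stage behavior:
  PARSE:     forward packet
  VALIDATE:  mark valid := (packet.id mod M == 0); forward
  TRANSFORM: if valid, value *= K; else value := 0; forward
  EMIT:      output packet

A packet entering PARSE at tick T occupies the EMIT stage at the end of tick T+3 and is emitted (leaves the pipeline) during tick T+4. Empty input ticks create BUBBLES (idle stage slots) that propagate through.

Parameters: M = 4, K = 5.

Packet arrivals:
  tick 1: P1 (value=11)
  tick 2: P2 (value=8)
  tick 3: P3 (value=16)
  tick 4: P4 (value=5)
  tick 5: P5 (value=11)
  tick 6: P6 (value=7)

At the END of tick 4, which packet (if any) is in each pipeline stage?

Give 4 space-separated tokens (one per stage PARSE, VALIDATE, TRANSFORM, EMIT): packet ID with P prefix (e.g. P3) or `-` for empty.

Tick 1: [PARSE:P1(v=11,ok=F), VALIDATE:-, TRANSFORM:-, EMIT:-] out:-; in:P1
Tick 2: [PARSE:P2(v=8,ok=F), VALIDATE:P1(v=11,ok=F), TRANSFORM:-, EMIT:-] out:-; in:P2
Tick 3: [PARSE:P3(v=16,ok=F), VALIDATE:P2(v=8,ok=F), TRANSFORM:P1(v=0,ok=F), EMIT:-] out:-; in:P3
Tick 4: [PARSE:P4(v=5,ok=F), VALIDATE:P3(v=16,ok=F), TRANSFORM:P2(v=0,ok=F), EMIT:P1(v=0,ok=F)] out:-; in:P4
At end of tick 4: ['P4', 'P3', 'P2', 'P1']

Answer: P4 P3 P2 P1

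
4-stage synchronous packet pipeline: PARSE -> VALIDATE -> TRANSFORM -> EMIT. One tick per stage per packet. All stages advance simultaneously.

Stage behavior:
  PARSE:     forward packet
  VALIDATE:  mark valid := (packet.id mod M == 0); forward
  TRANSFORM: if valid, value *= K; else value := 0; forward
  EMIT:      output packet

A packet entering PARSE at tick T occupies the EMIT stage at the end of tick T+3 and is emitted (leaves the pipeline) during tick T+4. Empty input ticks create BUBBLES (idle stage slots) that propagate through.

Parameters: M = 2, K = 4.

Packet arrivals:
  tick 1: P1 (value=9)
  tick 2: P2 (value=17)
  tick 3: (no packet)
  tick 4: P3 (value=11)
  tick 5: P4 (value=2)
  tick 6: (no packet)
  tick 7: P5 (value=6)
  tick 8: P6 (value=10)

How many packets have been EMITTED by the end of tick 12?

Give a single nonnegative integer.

Tick 1: [PARSE:P1(v=9,ok=F), VALIDATE:-, TRANSFORM:-, EMIT:-] out:-; in:P1
Tick 2: [PARSE:P2(v=17,ok=F), VALIDATE:P1(v=9,ok=F), TRANSFORM:-, EMIT:-] out:-; in:P2
Tick 3: [PARSE:-, VALIDATE:P2(v=17,ok=T), TRANSFORM:P1(v=0,ok=F), EMIT:-] out:-; in:-
Tick 4: [PARSE:P3(v=11,ok=F), VALIDATE:-, TRANSFORM:P2(v=68,ok=T), EMIT:P1(v=0,ok=F)] out:-; in:P3
Tick 5: [PARSE:P4(v=2,ok=F), VALIDATE:P3(v=11,ok=F), TRANSFORM:-, EMIT:P2(v=68,ok=T)] out:P1(v=0); in:P4
Tick 6: [PARSE:-, VALIDATE:P4(v=2,ok=T), TRANSFORM:P3(v=0,ok=F), EMIT:-] out:P2(v=68); in:-
Tick 7: [PARSE:P5(v=6,ok=F), VALIDATE:-, TRANSFORM:P4(v=8,ok=T), EMIT:P3(v=0,ok=F)] out:-; in:P5
Tick 8: [PARSE:P6(v=10,ok=F), VALIDATE:P5(v=6,ok=F), TRANSFORM:-, EMIT:P4(v=8,ok=T)] out:P3(v=0); in:P6
Tick 9: [PARSE:-, VALIDATE:P6(v=10,ok=T), TRANSFORM:P5(v=0,ok=F), EMIT:-] out:P4(v=8); in:-
Tick 10: [PARSE:-, VALIDATE:-, TRANSFORM:P6(v=40,ok=T), EMIT:P5(v=0,ok=F)] out:-; in:-
Tick 11: [PARSE:-, VALIDATE:-, TRANSFORM:-, EMIT:P6(v=40,ok=T)] out:P5(v=0); in:-
Tick 12: [PARSE:-, VALIDATE:-, TRANSFORM:-, EMIT:-] out:P6(v=40); in:-
Emitted by tick 12: ['P1', 'P2', 'P3', 'P4', 'P5', 'P6']

Answer: 6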